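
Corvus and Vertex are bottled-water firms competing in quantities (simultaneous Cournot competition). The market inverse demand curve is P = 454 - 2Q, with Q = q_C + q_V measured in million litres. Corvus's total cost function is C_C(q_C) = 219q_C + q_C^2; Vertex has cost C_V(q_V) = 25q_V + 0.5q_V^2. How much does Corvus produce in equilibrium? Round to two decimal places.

Corvus's profit: π_C = (454 - 2Q)q_C - (219q_C + q_C²). Setting ∂π_C/∂q_C = 0: 235 - 6q_C - 2(q_V) = 0.
Vertex's first-order condition: 429 - 5q_V - 2(q_C) = 0.
So q_C = (235 - 2q_V)/6 and q_V = (429 - 2q_C)/5.
Solving the pair: q_C = 317/26, q_V = 1052/13.

12.19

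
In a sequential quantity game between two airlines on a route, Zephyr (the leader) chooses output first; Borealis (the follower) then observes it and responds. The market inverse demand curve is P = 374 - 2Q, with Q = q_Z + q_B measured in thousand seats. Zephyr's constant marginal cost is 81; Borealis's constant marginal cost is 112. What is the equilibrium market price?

162

Solve by backward induction. Given q_Z, the follower Borealis maximises π_B = (374 - 2q_Z - 2q_B)q_B - 112q_B.
∂π_B/∂q_B = 262 - 2q_Z - 4q_B = 0 gives the reaction function q_B = (262 - 2q_Z)/4.
The leader anticipates this reaction. Substituting into P = 374 - 2Q gives P = 243 - q_Z, so π_Z = (243 - q_Z)q_Z - 81q_Z.
The leader's first-order condition 162 - 2q_Z = 0 yields q_Z = 81.
Then q_B = (262 - 2·81)/4 = 25.
Total output Q = 106, so price P = 374 - 2·106 = 162.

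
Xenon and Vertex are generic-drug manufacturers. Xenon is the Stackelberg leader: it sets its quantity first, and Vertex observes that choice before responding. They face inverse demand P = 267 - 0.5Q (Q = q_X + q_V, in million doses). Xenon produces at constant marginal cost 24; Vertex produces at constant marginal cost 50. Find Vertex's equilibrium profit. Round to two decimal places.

Solve by backward induction. Given q_X, the follower Vertex maximises π_V = (267 - (1/2)q_X - (1/2)q_V)q_V - 50q_V.
Setting the follower's marginal profit to zero, 217 - (1/2)q_X - q_V = 0, i.e. q_V = (217 - (1/2)q_X).
The leader anticipates this reaction. Substituting into P = 267 - 0.5Q gives P = 317/2 - (1/4)q_X, so π_X = (317/2 - (1/4)q_X)q_X - 24q_X.
Leader FOC: 269/2 - (1/2)q_X = 0, so q_X = 269.
Then q_V = (217 - (1/2)·269) = 165/2.
Price P = 267 - (1/2)·(703/2) = 365/4.
Vertex's profit: (365/4 - 50)·(165/2) = 3403.1250.

3403.13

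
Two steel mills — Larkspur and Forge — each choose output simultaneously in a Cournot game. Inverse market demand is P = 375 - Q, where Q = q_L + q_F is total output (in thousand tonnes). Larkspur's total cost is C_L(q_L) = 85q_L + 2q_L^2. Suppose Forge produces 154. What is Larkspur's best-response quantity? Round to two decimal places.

With the rival's output fixed at 154, Larkspur's profit is π_L = (375 - 154 - q_L)q_L - (85q_L + 2q_L²) = (221 - q_L)q_L - (85q_L + 2q_L²).
∂π_L/∂q_L = 136 - 6q_L = 0, so q_L = 68/3.

22.67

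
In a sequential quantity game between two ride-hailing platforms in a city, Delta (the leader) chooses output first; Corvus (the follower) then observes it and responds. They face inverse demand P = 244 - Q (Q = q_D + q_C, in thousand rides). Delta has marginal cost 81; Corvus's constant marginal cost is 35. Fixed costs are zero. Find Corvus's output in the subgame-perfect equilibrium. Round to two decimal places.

Solve by backward induction. Given q_D, the follower Corvus maximises π_C = (244 - q_D - q_C)q_C - 35q_C.
Follower FOC: 209 - q_D - 2q_C = 0, so q_C(q_D) = (209 - q_D)/2.
Delta substitutes q_C(q_D) into its own profit: π_D = q_D(244 - q_D - (209 - q_D)/2) - 81q_D = (279/2 - (1/2)q_D)q_D - 81q_D.
Leader FOC: 117/2 - q_D = 0, so q_D = 117/2.
Then q_C = (209 - 117/2)/2 = 301/4.

75.25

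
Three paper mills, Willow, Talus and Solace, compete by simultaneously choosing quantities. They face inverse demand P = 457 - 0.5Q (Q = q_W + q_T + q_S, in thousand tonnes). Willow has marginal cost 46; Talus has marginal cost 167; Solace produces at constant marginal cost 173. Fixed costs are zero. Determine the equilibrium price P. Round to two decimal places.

Willow's profit: π_W = (457 - 0.5Q)q_W - (46q_W). Setting ∂π_W/∂q_W = 0: 411 - q_W - (1/2)(q_T + q_S) = 0.
Talus's first-order condition: 290 - q_T - (1/2)(q_W + q_S) = 0.
Solace's first-order condition: 284 - q_S - (1/2)(q_W + q_T) = 0.
Summing all 3 equations gives 985 − 2Q = 0, hence Q = 985/2.
Back-substituting: q_W = (411 − 985/4)/(1/2) = 659/2, q_T = (290 − 985/4)/(1/2) = 175/2, q_S = (284 − 985/4)/(1/2) = 151/2.
Total output Q = 985/2, so price P = 457 - (1/2)·(985/2) = 843/4.

210.75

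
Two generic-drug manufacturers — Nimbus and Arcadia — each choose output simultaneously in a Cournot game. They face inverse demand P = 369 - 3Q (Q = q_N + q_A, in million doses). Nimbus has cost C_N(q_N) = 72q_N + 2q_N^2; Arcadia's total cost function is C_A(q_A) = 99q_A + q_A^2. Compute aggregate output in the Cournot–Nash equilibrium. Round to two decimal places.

47.54

Nimbus's profit: π_N = (369 - 3Q)q_N - (72q_N + 2q_N²). Setting ∂π_N/∂q_N = 0: 297 - 10q_N - 3(q_A) = 0.
Arcadia's profit: π_A = (369 - 3Q)q_A - (99q_A + q_A²). Setting ∂π_A/∂q_A = 0: 270 - 8q_A - 3(q_N) = 0.
Best responses: q_N = (297 - 3q_A)/10, q_A = (270 - 3q_N)/8.
Solving the pair: q_N = 1566/71, q_A = 1809/71.
Total output Q = 1566/71 + 1809/71 = 47.5352.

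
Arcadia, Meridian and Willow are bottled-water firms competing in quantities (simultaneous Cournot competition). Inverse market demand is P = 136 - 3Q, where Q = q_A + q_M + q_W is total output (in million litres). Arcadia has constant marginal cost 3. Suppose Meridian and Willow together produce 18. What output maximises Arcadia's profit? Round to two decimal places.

13.17

With rivals' combined output fixed at 18, Arcadia's profit is π_A = (136 - 3·18 - 3q_A)q_A - (3q_A) = (82 - 3q_A)q_A - (3q_A).
∂π_A/∂q_A = 79 - 6q_A = 0, so q_A = 79/6.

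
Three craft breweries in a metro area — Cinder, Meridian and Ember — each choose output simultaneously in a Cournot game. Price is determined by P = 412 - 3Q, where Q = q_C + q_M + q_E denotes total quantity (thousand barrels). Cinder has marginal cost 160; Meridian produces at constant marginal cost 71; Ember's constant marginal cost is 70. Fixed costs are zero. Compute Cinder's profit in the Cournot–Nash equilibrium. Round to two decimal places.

111.02

Cinder's profit: π_C = (412 - 3Q)q_C - (160q_C). Setting ∂π_C/∂q_C = 0: 252 - 6q_C - 3(q_M + q_E) = 0.
Meridian's profit: π_M = (412 - 3Q)q_M - (71q_M). Setting ∂π_M/∂q_M = 0: 341 - 6q_M - 3(q_C + q_E) = 0.
Ember's profit: π_E = (412 - 3Q)q_E - (70q_E). Setting ∂π_E/∂q_E = 0: 342 - 6q_E - 3(q_C + q_M) = 0.
Adding the 3 first-order conditions: 935 − 12Q = 0, so Q = 935/12.
Back-substituting: q_C = (252 − 935/4)/3 = 73/12, q_M = (341 − 935/4)/3 = 143/4, q_E = (342 − 935/4)/3 = 433/12.
Price P = 412 - 3·(935/12) = 713/4.
Cinder's profit: (713/4 - 160)·(73/12) = 111.0208.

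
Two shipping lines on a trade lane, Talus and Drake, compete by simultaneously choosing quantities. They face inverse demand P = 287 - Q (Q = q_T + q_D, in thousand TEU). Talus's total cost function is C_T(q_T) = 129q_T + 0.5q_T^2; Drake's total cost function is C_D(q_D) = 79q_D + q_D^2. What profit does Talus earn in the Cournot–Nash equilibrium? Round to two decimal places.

2228.63

Talus's profit: π_T = (287 - Q)q_T - (129q_T + (1/2)q_T²). Setting ∂π_T/∂q_T = 0: 158 - 3q_T - (q_D) = 0.
Drake's first-order condition: 208 - 4q_D - (q_T) = 0.
Best responses: q_T = (158 - q_D)/3, q_D = (208 - q_T)/4.
Solving the pair: q_T = 424/11, q_D = 466/11.
Price P = 287 - 890/11 = 206.0909.
Talus's profit: 206.0909·(424/11) - 129·(424/11) - (1/2)(424/11)² = 2228.6281.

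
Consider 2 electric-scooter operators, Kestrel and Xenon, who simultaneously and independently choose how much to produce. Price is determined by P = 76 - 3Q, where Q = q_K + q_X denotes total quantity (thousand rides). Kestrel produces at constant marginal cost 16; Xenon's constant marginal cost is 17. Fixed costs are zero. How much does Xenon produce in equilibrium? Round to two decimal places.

6.44

Kestrel's profit: π_K = (76 - 3Q)q_K - (16q_K). Setting ∂π_K/∂q_K = 0: 60 - 6q_K - 3(q_X) = 0.
Xenon's first-order condition: 59 - 6q_X - 3(q_K) = 0.
Rearranging gives the reaction functions q_K = (60 - 3q_X)/6 and q_X = (59 - 3q_K)/6.
Solving the pair: q_K = 61/9, q_X = 58/9.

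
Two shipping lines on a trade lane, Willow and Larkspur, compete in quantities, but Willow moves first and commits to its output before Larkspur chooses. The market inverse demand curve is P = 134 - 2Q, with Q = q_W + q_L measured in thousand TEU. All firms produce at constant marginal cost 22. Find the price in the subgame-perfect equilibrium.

50

Solve by backward induction. Given q_W, the follower Larkspur maximises π_L = (134 - 2q_W - 2q_L)q_L - 22q_L.
Follower FOC: 112 - 2q_W - 4q_L = 0, so q_L(q_W) = (112 - 2q_W)/4.
The leader anticipates this reaction. Substituting into P = 134 - 2Q gives P = 78 - q_W, so π_W = (78 - q_W)q_W - 22q_W.
The leader's first-order condition 56 - 2q_W = 0 yields q_W = 28.
Then q_L = (112 - 2·28)/4 = 14.
Total output Q = 42, so price P = 134 - 2·42 = 50.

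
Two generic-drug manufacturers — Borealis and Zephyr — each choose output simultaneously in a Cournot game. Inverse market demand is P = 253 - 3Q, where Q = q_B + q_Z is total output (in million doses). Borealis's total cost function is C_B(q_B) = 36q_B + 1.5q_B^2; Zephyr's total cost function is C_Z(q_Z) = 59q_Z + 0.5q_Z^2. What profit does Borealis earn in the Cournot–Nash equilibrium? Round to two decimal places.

Borealis's profit: π_B = (253 - 3Q)q_B - (36q_B + (3/2)q_B²). Setting ∂π_B/∂q_B = 0: 217 - 9q_B - 3(q_Z) = 0.
Zephyr's first-order condition: 194 - 7q_Z - 3(q_B) = 0.
So q_B = (217 - 3q_Z)/9 and q_Z = (194 - 3q_B)/7.
Solving the pair: q_B = 937/54, q_Z = 365/18.
Price P = 253 - 3·(1016/27) = 1261/9.
Borealis's profit: (1261/9)·(937/54) - 36·(937/54) - (3/2)(937/54)² = 1354.8904.

1354.89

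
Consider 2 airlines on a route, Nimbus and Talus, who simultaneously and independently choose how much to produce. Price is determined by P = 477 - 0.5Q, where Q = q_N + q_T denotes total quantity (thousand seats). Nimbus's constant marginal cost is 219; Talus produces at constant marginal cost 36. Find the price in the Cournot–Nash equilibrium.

Nimbus's profit: π_N = (477 - 0.5Q)q_N - (219q_N). Setting ∂π_N/∂q_N = 0: 258 - q_N - (1/2)(q_T) = 0.
Talus's first-order condition: 441 - q_T - (1/2)(q_N) = 0.
Best responses: q_N = (258 - (1/2)q_T), q_T = (441 - (1/2)q_N).
Substituting one into the other gives q_N = 50 and q_T = 416.
Total output Q = 466, so price P = 477 - (1/2)·466 = 244.

244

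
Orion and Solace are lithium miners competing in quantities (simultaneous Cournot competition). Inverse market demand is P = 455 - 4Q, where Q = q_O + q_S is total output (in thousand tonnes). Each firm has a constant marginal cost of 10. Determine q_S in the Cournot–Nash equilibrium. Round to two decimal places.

Each firm earns π_i = (455 - 4Q)q_i - 10q_i.
Setting ∂π_i/∂q_i = 0 with rivals' quantities fixed: 445 - 8q_i - 4q_j = 0.
By symmetry each firm produces the same amount; substituting q_j = q_i yields q_i = 445/12.

37.08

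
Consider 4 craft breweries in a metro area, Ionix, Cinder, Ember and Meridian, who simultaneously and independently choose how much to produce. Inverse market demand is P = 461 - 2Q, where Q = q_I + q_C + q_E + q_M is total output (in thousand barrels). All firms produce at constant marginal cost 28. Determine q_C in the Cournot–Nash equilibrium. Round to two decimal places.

A representative firm's profit is π_i = q_i(461 - 2Q) - 28q_i.
Setting ∂π_i/∂q_i = 0 with rivals' quantities fixed: 433 - 4q_i - 2·Σ_{j≠i} q_j = 0.
With identical firms every q_j equals q_i, so Σ_{j≠i} q_j = 3q_i and 433 = 10q_i, giving q_i = 433/10.

43.30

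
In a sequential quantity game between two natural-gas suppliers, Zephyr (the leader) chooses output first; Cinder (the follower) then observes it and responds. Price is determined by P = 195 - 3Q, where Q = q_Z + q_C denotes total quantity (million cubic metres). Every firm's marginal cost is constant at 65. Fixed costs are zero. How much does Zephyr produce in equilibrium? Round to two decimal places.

21.67

Solve by backward induction. Given q_Z, the follower Cinder maximises π_C = (195 - 3q_Z - 3q_C)q_C - 65q_C.
Setting the follower's marginal profit to zero, 130 - 3q_Z - 6q_C = 0, i.e. q_C = (130 - 3q_Z)/6.
Zephyr substitutes q_C(q_Z) into its own profit: π_Z = q_Z(195 - 3q_Z - (130 - 3q_Z)/2) - 65q_Z = (130 - (3/2)q_Z)q_Z - 65q_Z.
Maximising: ∂π_Z/∂q_Z = 65 - 3q_Z = 0, giving q_Z = 65/3.
Then q_C = (130 - 3·(65/3))/6 = 65/6.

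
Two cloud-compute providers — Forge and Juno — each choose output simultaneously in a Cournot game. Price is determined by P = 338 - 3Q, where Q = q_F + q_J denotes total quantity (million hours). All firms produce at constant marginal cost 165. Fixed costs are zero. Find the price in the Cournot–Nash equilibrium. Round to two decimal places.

Each firm earns π_i = (338 - 3Q)q_i - 165q_i.
First-order condition (treating rivals' output as given): 173 - 6q_i - 3q_j = 0.
By symmetry each firm produces the same amount; substituting q_j = q_i yields q_i = 173/9.
Total output Q = 346/9, so price P = 338 - 3·(346/9) = 668/3.

222.67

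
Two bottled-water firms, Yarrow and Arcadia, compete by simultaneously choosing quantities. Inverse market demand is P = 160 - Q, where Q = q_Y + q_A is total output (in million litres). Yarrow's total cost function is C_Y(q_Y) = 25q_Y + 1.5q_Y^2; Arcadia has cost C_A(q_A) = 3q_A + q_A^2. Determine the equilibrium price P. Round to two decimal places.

105.63

Yarrow's profit: π_Y = (160 - Q)q_Y - (25q_Y + (3/2)q_Y²). Setting ∂π_Y/∂q_Y = 0: 135 - 5q_Y - (q_A) = 0.
Arcadia's profit: π_A = (160 - Q)q_A - (3q_A + q_A²). Setting ∂π_A/∂q_A = 0: 157 - 4q_A - (q_Y) = 0.
Best responses: q_Y = (135 - q_A)/5, q_A = (157 - q_Y)/4.
Substituting one into the other gives q_Y = 383/19 and q_A = 650/19.
Total output Q = 1033/19, so price P = 160 - 1033/19 = 105.6316.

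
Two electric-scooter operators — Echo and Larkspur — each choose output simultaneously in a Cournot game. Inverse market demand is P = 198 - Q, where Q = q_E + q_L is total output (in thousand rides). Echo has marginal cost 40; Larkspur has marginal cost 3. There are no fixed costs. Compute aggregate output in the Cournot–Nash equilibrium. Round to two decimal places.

Echo's profit: π_E = (198 - Q)q_E - (40q_E). Setting ∂π_E/∂q_E = 0: 158 - 2q_E - (q_L) = 0.
Larkspur's first-order condition: 195 - 2q_L - (q_E) = 0.
Rearranging gives the reaction functions q_E = (158 - q_L)/2 and q_L = (195 - q_E)/2.
Substituting one into the other gives q_E = 121/3 and q_L = 232/3.
Total output Q = 121/3 + 232/3 = 353/3.

117.67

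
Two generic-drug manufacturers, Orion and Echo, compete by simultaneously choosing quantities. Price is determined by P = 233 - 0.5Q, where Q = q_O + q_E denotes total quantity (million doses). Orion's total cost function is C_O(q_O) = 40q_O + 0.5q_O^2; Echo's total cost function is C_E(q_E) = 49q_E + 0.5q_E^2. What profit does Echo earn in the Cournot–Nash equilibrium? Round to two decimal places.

5241.76

Orion's profit: π_O = (233 - 0.5Q)q_O - (40q_O + (1/2)q_O²). Setting ∂π_O/∂q_O = 0: 193 - 2q_O - (1/2)(q_E) = 0.
Echo's first-order condition: 184 - 2q_E - (1/2)(q_O) = 0.
So q_O = (193 - (1/2)q_E)/2 and q_E = (184 - (1/2)q_O)/2.
Solving the pair: q_O = 392/5, q_E = 362/5.
Price P = 233 - (1/2)·(754/5) = 788/5.
Echo's profit: (788/5)·(362/5) - 49·(362/5) - (1/2)(362/5)² = 5241.7600.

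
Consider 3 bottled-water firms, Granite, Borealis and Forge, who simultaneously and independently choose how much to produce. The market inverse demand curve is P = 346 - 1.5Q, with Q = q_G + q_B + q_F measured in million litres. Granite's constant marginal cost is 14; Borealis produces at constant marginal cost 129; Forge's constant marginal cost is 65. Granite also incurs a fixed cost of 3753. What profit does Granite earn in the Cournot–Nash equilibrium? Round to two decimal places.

6580.50

Granite's profit: π_G = (346 - 1.5Q)q_G - (14q_G). Setting ∂π_G/∂q_G = 0: 332 - 3q_G - (3/2)(q_B + q_F) = 0.
Borealis's profit: π_B = (346 - 1.5Q)q_B - (129q_B). Setting ∂π_B/∂q_B = 0: 217 - 3q_B - (3/2)(q_G + q_F) = 0.
Forge's profit: π_F = (346 - 1.5Q)q_F - (65q_F). Setting ∂π_F/∂q_F = 0: 281 - 3q_F - (3/2)(q_G + q_B) = 0.
Adding the 3 first-order conditions: 830 − 6Q = 0, so Q = 415/3.
Back-substituting: q_G = (332 − 415/2)/(3/2) = 83, q_B = (217 − 415/2)/(3/2) = 19/3, q_F = (281 − 415/2)/(3/2) = 49.
Price P = 346 - (3/2)·(415/3) = 277/2.
Granite's profit: (277/2 - 14)·83 - 3753 = 6580.5000.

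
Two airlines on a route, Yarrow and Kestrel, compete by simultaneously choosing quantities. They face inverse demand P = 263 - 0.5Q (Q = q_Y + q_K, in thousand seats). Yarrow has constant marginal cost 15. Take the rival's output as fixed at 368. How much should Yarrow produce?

With the rival's output fixed at 368, Yarrow's profit is π_Y = (263 - (1/2)·368 - (1/2)q_Y)q_Y - (15q_Y) = (79 - (1/2)q_Y)q_Y - (15q_Y).
∂π_Y/∂q_Y = 64 - q_Y = 0, so q_Y = 64.

64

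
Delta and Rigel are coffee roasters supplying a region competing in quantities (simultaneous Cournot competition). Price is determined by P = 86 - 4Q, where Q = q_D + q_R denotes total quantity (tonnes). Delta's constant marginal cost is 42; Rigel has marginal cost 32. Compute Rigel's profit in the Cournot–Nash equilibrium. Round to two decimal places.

113.78

Delta's profit: π_D = (86 - 4Q)q_D - (42q_D). Setting ∂π_D/∂q_D = 0: 44 - 8q_D - 4(q_R) = 0.
Rigel's profit: π_R = (86 - 4Q)q_R - (32q_R). Setting ∂π_R/∂q_R = 0: 54 - 8q_R - 4(q_D) = 0.
Rearranging gives the reaction functions q_D = (44 - 4q_R)/8 and q_R = (54 - 4q_D)/8.
Substituting one into the other gives q_D = 17/6 and q_R = 16/3.
Price P = 86 - 4·(49/6) = 160/3.
Rigel's profit: (160/3 - 32)·(16/3) = 1024/9.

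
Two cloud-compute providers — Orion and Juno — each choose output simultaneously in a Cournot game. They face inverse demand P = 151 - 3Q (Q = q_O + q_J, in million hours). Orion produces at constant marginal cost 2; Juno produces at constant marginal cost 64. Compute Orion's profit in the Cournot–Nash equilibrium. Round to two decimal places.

1648.93

Orion's profit: π_O = (151 - 3Q)q_O - (2q_O). Setting ∂π_O/∂q_O = 0: 149 - 6q_O - 3(q_J) = 0.
Juno's first-order condition: 87 - 6q_J - 3(q_O) = 0.
So q_O = (149 - 3q_J)/6 and q_J = (87 - 3q_O)/6.
Substituting one into the other gives q_O = 211/9 and q_J = 25/9.
Price P = 151 - 3·(236/9) = 217/3.
Orion's profit: (217/3 - 2)·(211/9) = 1648.9259.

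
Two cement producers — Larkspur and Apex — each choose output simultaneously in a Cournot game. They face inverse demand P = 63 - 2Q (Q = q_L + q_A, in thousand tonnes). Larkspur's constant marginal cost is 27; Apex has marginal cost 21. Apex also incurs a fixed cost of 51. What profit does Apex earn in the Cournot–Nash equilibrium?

77

Larkspur's profit: π_L = (63 - 2Q)q_L - (27q_L). Setting ∂π_L/∂q_L = 0: 36 - 4q_L - 2(q_A) = 0.
Apex's profit: π_A = (63 - 2Q)q_A - (21q_A). Setting ∂π_A/∂q_A = 0: 42 - 4q_A - 2(q_L) = 0.
Rearranging gives the reaction functions q_L = (36 - 2q_A)/4 and q_A = (42 - 2q_L)/4.
Solving the pair: q_L = 5, q_A = 8.
Price P = 63 - 2·13 = 37.
Apex's profit: (37 - 21)·8 - 51 = 77.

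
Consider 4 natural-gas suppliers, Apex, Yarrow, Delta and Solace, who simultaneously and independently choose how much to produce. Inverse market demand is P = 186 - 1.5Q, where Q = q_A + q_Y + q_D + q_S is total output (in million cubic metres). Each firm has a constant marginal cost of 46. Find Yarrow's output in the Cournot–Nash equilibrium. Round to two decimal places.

18.67

Each firm earns π_i = (186 - 1.5Q)q_i - 46q_i.
First-order condition (treating rivals' output as given): 140 - 3q_i - (3/2)·Σ_{j≠i} q_j = 0.
With identical firms every q_j equals q_i, so Σ_{j≠i} q_j = 3q_i and 140 = (15/2)q_i, giving q_i = 56/3.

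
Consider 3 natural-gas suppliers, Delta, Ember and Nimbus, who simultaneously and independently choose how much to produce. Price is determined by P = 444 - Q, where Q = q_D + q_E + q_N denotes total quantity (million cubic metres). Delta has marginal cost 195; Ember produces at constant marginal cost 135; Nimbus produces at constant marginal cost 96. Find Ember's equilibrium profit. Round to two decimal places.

Delta's profit: π_D = (444 - Q)q_D - (195q_D). Setting ∂π_D/∂q_D = 0: 249 - 2q_D - (q_E + q_N) = 0.
Ember's profit: π_E = (444 - Q)q_E - (135q_E). Setting ∂π_E/∂q_E = 0: 309 - 2q_E - (q_D + q_N) = 0.
Nimbus's first-order condition: 348 - 2q_N - (q_D + q_E) = 0.
Adding the 3 first-order conditions: 906 − 4Q = 0, so Q = 453/2.
Back-substituting: q_D = (249 − 453/2) = 45/2, q_E = (309 − 453/2) = 165/2, q_N = (348 − 453/2) = 243/2.
Price P = 444 - 453/2 = 435/2.
Ember's profit: (435/2 - 135)·(165/2) = 6806.2500.

6806.25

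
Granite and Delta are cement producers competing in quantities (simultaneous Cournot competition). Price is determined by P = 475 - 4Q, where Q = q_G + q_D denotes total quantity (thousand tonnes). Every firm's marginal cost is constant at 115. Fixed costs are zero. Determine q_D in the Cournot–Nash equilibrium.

30

Each firm earns π_i = (475 - 4Q)q_i - 115q_i.
Setting ∂π_i/∂q_i = 0 with rivals' quantities fixed: 360 - 8q_i - 4q_j = 0.
By symmetry each firm produces the same amount; substituting q_j = q_i yields q_i = 360/12 = 30.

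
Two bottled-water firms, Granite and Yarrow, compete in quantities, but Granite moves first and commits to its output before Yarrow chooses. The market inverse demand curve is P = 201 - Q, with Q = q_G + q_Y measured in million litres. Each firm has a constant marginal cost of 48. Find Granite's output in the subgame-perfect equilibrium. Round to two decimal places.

Solve by backward induction. Given q_G, the follower Yarrow maximises π_Y = (201 - q_G - q_Y)q_Y - 48q_Y.
Setting the follower's marginal profit to zero, 153 - q_G - 2q_Y = 0, i.e. q_Y = (153 - q_G)/2.
Granite substitutes q_Y(q_G) into its own profit: π_G = q_G(201 - q_G - (153 - q_G)/2) - 48q_G = (249/2 - (1/2)q_G)q_G - 48q_G.
Leader FOC: 153/2 - q_G = 0, so q_G = 153/2.
Then q_Y = (153 - 153/2)/2 = 153/4.

76.50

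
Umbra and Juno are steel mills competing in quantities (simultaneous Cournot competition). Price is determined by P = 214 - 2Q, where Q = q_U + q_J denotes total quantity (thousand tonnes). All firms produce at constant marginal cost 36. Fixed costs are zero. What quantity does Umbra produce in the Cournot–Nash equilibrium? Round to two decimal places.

29.67

Each firm earns π_i = (214 - 2Q)q_i - 36q_i.
Setting ∂π_i/∂q_i = 0 with rivals' quantities fixed: 178 - 4q_i - 2q_j = 0.
With identical firms every q_j equals q_i, so q_j = q_i and 178 = 6q_i, giving q_i = 89/3.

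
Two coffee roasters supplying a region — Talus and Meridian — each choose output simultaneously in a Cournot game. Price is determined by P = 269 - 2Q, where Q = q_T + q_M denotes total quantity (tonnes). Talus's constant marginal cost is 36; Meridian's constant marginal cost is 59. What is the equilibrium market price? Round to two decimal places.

Talus's profit: π_T = (269 - 2Q)q_T - (36q_T). Setting ∂π_T/∂q_T = 0: 233 - 4q_T - 2(q_M) = 0.
Meridian's first-order condition: 210 - 4q_M - 2(q_T) = 0.
Best responses: q_T = (233 - 2q_M)/4, q_M = (210 - 2q_T)/4.
Solving the pair: q_T = 128/3, q_M = 187/6.
Total output Q = 443/6, so price P = 269 - 2·(443/6) = 364/3.

121.33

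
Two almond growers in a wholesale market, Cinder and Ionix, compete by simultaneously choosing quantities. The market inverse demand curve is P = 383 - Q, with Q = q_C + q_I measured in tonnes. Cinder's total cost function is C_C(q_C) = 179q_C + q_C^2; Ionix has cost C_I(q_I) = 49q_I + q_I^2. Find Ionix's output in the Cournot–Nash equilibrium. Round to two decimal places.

Cinder's profit: π_C = (383 - Q)q_C - (179q_C + q_C²). Setting ∂π_C/∂q_C = 0: 204 - 4q_C - (q_I) = 0.
Ionix's first-order condition: 334 - 4q_I - (q_C) = 0.
So q_C = (204 - q_I)/4 and q_I = (334 - q_C)/4.
Substituting one into the other gives q_C = 482/15 and q_I = 1132/15.

75.47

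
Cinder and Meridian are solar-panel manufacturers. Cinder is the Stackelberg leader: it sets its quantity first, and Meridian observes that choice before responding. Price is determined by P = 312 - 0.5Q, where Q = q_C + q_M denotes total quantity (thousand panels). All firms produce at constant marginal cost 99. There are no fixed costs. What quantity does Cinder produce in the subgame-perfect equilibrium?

Solve by backward induction. Given q_C, the follower Meridian maximises π_M = (312 - (1/2)q_C - (1/2)q_M)q_M - 99q_M.
Setting the follower's marginal profit to zero, 213 - (1/2)q_C - q_M = 0, i.e. q_M = (213 - (1/2)q_C).
Cinder substitutes q_M(q_C) into its own profit: π_C = q_C(312 - (1/2)q_C - (213 - (1/2)q_C)/2) - 99q_C = (411/2 - (1/4)q_C)q_C - 99q_C.
Leader FOC: 213/2 - (1/2)q_C = 0, so q_C = 213.
Then q_M = (213 - (1/2)·213) = 213/2.

213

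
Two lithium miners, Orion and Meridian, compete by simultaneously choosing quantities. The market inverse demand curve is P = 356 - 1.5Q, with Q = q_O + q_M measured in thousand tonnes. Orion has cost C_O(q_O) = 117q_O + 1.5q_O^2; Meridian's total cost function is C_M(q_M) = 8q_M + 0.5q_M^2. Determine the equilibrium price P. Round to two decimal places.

Orion's profit: π_O = (356 - 1.5Q)q_O - (117q_O + (3/2)q_O²). Setting ∂π_O/∂q_O = 0: 239 - 6q_O - (3/2)(q_M) = 0.
Meridian's profit: π_M = (356 - 1.5Q)q_M - (8q_M + (1/2)q_M²). Setting ∂π_M/∂q_M = 0: 348 - 4q_M - (3/2)(q_O) = 0.
Rearranging gives the reaction functions q_O = (239 - (3/2)q_M)/6 and q_M = (348 - (3/2)q_O)/4.
Substituting one into the other gives q_O = 1736/87 and q_M = 79.5172.
Total output Q = 99.4713, so price P = 356 - (3/2)·99.4713 = 206.7931.

206.79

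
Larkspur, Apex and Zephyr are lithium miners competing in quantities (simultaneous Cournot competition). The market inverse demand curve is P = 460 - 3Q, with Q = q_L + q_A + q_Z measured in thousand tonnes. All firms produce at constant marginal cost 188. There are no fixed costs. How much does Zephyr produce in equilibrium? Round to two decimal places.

Each firm earns π_i = (460 - 3Q)q_i - 188q_i.
Setting ∂π_i/∂q_i = 0 with rivals' quantities fixed: 272 - 6q_i - 3·Σ_{j≠i} q_j = 0.
By symmetry each firm produces the same amount; substituting Σ_{j≠i} q_j = 2q_i yields q_i = 272/12 = 68/3.

22.67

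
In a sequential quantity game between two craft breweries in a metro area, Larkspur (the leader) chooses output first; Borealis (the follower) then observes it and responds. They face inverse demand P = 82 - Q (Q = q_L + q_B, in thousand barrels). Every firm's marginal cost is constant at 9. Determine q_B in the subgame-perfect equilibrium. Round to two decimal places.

Solve by backward induction. Given q_L, the follower Borealis maximises π_B = (82 - q_L - q_B)q_B - 9q_B.
Setting the follower's marginal profit to zero, 73 - q_L - 2q_B = 0, i.e. q_B = (73 - q_L)/2.
The leader anticipates this reaction. Substituting into P = 82 - Q gives P = 91/2 - (1/2)q_L, so π_L = (91/2 - (1/2)q_L)q_L - 9q_L.
Maximising: ∂π_L/∂q_L = 73/2 - q_L = 0, giving q_L = 73/2.
Then q_B = (73 - 73/2)/2 = 73/4.

18.25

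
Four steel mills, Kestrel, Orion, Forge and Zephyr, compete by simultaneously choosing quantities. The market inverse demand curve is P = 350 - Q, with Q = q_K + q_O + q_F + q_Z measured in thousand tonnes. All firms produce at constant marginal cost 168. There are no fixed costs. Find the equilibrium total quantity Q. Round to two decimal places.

145.60

A representative firm's profit is π_i = q_i(350 - Q) - 168q_i.
First-order condition (treating rivals' output as given): 182 - 2q_i - Σ_{j≠i} q_j = 0.
With identical firms every q_j equals q_i, so Σ_{j≠i} q_j = 3q_i and 182 = 5q_i, giving q_i = 182/5.
Total output Q = 182/5 + 182/5 + 182/5 + 182/5 = 728/5.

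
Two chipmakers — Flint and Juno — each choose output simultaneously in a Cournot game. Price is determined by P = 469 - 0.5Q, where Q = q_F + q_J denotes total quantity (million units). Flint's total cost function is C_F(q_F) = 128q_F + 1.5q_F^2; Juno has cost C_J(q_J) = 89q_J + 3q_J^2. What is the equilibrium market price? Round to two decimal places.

405.10

Flint's profit: π_F = (469 - 0.5Q)q_F - (128q_F + (3/2)q_F²). Setting ∂π_F/∂q_F = 0: 341 - 4q_F - (1/2)(q_J) = 0.
Juno's first-order condition: 380 - 7q_J - (1/2)(q_F) = 0.
So q_F = (341 - (1/2)q_J)/4 and q_J = (380 - (1/2)q_F)/7.
Substituting one into the other gives q_F = 79.1712 and q_J = 48.6306.
Total output Q = 127.8018, so price P = 469 - (1/2)·127.8018 = 405.0991.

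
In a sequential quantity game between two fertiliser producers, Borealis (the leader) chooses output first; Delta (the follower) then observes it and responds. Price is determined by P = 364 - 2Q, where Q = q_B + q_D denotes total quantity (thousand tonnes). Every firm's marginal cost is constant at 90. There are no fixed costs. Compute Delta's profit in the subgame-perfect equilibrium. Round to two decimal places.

Solve by backward induction. Given q_B, the follower Delta maximises π_D = (364 - 2q_B - 2q_D)q_D - 90q_D.
Setting the follower's marginal profit to zero, 274 - 2q_B - 4q_D = 0, i.e. q_D = (274 - 2q_B)/4.
The leader anticipates this reaction. Substituting into P = 364 - 2Q gives P = 227 - q_B, so π_B = (227 - q_B)q_B - 90q_B.
Maximising: ∂π_B/∂q_B = 137 - 2q_B = 0, giving q_B = 137/2.
Then q_D = (274 - 2·(137/2))/4 = 137/4.
Price P = 364 - 2·(411/4) = 317/2.
Delta's profit: (317/2 - 90)·(137/4) = 2346.1250.

2346.13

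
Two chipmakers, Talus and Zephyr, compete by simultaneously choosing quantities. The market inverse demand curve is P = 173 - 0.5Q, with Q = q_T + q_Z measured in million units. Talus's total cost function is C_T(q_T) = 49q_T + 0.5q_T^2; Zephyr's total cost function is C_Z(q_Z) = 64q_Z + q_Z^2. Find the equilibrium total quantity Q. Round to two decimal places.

Talus's profit: π_T = (173 - 0.5Q)q_T - (49q_T + (1/2)q_T²). Setting ∂π_T/∂q_T = 0: 124 - 2q_T - (1/2)(q_Z) = 0.
Zephyr's first-order condition: 109 - 3q_Z - (1/2)(q_T) = 0.
Best responses: q_T = (124 - (1/2)q_Z)/2, q_Z = (109 - (1/2)q_T)/3.
Substituting one into the other gives q_T = 1270/23 and q_Z = 624/23.
Total output Q = 1270/23 + 624/23 = 1894/23.

82.35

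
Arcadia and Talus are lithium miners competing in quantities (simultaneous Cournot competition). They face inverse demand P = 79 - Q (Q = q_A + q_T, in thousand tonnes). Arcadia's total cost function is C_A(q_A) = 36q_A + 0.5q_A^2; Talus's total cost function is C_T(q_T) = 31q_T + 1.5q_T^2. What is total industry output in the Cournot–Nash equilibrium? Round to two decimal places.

Arcadia's profit: π_A = (79 - Q)q_A - (36q_A + (1/2)q_A²). Setting ∂π_A/∂q_A = 0: 43 - 3q_A - (q_T) = 0.
Talus's first-order condition: 48 - 5q_T - (q_A) = 0.
So q_A = (43 - q_T)/3 and q_T = (48 - q_A)/5.
Substituting one into the other gives q_A = 167/14 and q_T = 101/14.
Total output Q = 167/14 + 101/14 = 134/7.

19.14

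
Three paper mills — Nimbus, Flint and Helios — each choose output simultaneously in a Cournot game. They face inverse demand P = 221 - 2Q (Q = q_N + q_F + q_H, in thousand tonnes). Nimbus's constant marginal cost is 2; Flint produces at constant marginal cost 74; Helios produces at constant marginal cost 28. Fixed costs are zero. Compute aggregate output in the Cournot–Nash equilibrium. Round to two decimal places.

69.88

Nimbus's profit: π_N = (221 - 2Q)q_N - (2q_N). Setting ∂π_N/∂q_N = 0: 219 - 4q_N - 2(q_F + q_H) = 0.
Flint's first-order condition: 147 - 4q_F - 2(q_N + q_H) = 0.
Helios's first-order condition: 193 - 4q_H - 2(q_N + q_F) = 0.
Summing all 3 equations gives 559 − 8Q = 0, hence Q = 559/8.
Back-substituting: q_N = (219 − 559/4)/2 = 317/8, q_F = (147 − 559/4)/2 = 29/8, q_H = (193 − 559/4)/2 = 213/8.
Total output Q = 317/8 + 29/8 + 213/8 = 559/8.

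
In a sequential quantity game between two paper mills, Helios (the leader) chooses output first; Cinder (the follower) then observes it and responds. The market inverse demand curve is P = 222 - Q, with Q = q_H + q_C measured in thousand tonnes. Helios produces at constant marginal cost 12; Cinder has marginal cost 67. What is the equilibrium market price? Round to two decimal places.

78.25

Solve by backward induction. Given q_H, the follower Cinder maximises π_C = (222 - q_H - q_C)q_C - 67q_C.
∂π_C/∂q_C = 155 - q_H - 2q_C = 0 gives the reaction function q_C = (155 - q_H)/2.
The leader anticipates this reaction. Substituting into P = 222 - Q gives P = 289/2 - (1/2)q_H, so π_H = (289/2 - (1/2)q_H)q_H - 12q_H.
The leader's first-order condition 265/2 - q_H = 0 yields q_H = 265/2.
Then q_C = (155 - 265/2)/2 = 45/4.
Total output Q = 575/4, so price P = 222 - 575/4 = 313/4.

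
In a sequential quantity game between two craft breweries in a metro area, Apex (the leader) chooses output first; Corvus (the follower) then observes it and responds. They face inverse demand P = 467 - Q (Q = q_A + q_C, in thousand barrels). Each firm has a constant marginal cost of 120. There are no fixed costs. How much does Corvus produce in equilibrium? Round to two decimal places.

86.75

The follower Corvus best-responds to any q_A: π_C = (467 - Q)q_C - 120q_C.
Follower FOC: 347 - q_A - 2q_C = 0, so q_C(q_A) = (347 - q_A)/2.
Apex substitutes q_C(q_A) into its own profit: π_A = q_A(467 - q_A - (347 - q_A)/2) - 120q_A = (587/2 - (1/2)q_A)q_A - 120q_A.
Maximising: ∂π_A/∂q_A = 347/2 - q_A = 0, giving q_A = 347/2.
Then q_C = (347 - 347/2)/2 = 347/4.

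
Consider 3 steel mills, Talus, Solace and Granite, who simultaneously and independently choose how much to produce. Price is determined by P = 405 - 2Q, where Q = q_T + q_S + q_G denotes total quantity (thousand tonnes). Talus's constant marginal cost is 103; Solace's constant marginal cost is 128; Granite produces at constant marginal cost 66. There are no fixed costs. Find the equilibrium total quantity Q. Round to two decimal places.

Talus's profit: π_T = (405 - 2Q)q_T - (103q_T). Setting ∂π_T/∂q_T = 0: 302 - 4q_T - 2(q_S + q_G) = 0.
Solace's profit: π_S = (405 - 2Q)q_S - (128q_S). Setting ∂π_S/∂q_S = 0: 277 - 4q_S - 2(q_T + q_G) = 0.
Granite's profit: π_G = (405 - 2Q)q_G - (66q_G). Setting ∂π_G/∂q_G = 0: 339 - 4q_G - 2(q_T + q_S) = 0.
Adding the 3 conditions: 918 − 4Q − 4Q = 0, i.e. Q = 459/4.
Back-substituting: q_T = (302 − 459/2)/2 = 145/4, q_S = (277 − 459/2)/2 = 95/4, q_G = (339 − 459/2)/2 = 219/4.
Total output Q = 145/4 + 95/4 + 219/4 = 459/4.

114.75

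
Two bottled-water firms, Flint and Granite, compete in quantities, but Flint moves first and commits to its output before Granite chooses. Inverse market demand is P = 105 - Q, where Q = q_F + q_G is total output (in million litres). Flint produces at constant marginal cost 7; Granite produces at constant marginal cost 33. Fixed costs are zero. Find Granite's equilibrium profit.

Solve by backward induction. Given q_F, the follower Granite maximises π_G = (105 - q_F - q_G)q_G - 33q_G.
Setting the follower's marginal profit to zero, 72 - q_F - 2q_G = 0, i.e. q_G = (72 - q_F)/2.
Flint substitutes q_G(q_F) into its own profit: π_F = q_F(105 - q_F - (72 - q_F)/2) - 7q_F = (69 - (1/2)q_F)q_F - 7q_F.
Maximising: ∂π_F/∂q_F = 62 - q_F = 0, giving q_F = 62.
Then q_G = (72 - 62)/2 = 5.
Price P = 105 - 67 = 38.
Granite's profit: (38 - 33)·5 = 25.

25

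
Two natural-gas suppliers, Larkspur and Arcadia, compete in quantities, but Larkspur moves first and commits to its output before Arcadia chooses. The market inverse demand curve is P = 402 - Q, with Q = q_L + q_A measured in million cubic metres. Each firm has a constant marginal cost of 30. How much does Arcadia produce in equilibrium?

The follower Arcadia best-responds to any q_L: π_A = (402 - Q)q_A - 30q_A.
Setting the follower's marginal profit to zero, 372 - q_L - 2q_A = 0, i.e. q_A = (372 - q_L)/2.
The leader anticipates this reaction. Substituting into P = 402 - Q gives P = 216 - (1/2)q_L, so π_L = (216 - (1/2)q_L)q_L - 30q_L.
Maximising: ∂π_L/∂q_L = 186 - q_L = 0, giving q_L = 186.
Then q_A = (372 - 186)/2 = 93.

93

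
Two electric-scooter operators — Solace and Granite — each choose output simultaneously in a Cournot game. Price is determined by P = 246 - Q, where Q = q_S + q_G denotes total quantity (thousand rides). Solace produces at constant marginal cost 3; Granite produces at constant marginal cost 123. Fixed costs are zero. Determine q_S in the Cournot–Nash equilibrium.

Solace's profit: π_S = (246 - Q)q_S - (3q_S). Setting ∂π_S/∂q_S = 0: 243 - 2q_S - (q_G) = 0.
Granite's profit: π_G = (246 - Q)q_G - (123q_G). Setting ∂π_G/∂q_G = 0: 123 - 2q_G - (q_S) = 0.
So q_S = (243 - q_G)/2 and q_G = (123 - q_S)/2.
Solving the pair: q_S = 121, q_G = 1.

121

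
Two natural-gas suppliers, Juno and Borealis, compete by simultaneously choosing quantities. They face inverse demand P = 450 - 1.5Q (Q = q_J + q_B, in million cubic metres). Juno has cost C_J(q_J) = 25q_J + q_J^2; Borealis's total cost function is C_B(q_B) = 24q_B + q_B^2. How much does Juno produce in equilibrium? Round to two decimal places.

Juno's profit: π_J = (450 - 1.5Q)q_J - (25q_J + q_J²). Setting ∂π_J/∂q_J = 0: 425 - 5q_J - (3/2)(q_B) = 0.
Borealis's profit: π_B = (450 - 1.5Q)q_B - (24q_B + q_B²). Setting ∂π_B/∂q_B = 0: 426 - 5q_B - (3/2)(q_J) = 0.
Rearranging gives the reaction functions q_J = (425 - (3/2)q_B)/5 and q_B = (426 - (3/2)q_J)/5.
Substituting one into the other gives q_J = 65.3187 and q_B = 65.6044.

65.32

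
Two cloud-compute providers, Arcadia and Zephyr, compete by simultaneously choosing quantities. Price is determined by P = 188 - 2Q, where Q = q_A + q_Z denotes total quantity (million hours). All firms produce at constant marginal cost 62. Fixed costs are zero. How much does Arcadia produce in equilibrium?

21

Each firm earns π_i = (188 - 2Q)q_i - 62q_i.
Setting ∂π_i/∂q_i = 0 with rivals' quantities fixed: 126 - 4q_i - 2q_j = 0.
With identical firms every q_j equals q_i, so q_j = q_i and 126 = 6q_i, giving q_i = 21.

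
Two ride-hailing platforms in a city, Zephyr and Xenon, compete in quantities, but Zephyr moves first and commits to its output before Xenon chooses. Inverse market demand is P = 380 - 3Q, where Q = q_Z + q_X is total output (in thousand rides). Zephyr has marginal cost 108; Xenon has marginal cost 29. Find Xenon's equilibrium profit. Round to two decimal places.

Solve by backward induction. Given q_Z, the follower Xenon maximises π_X = (380 - 3q_Z - 3q_X)q_X - 29q_X.
Setting the follower's marginal profit to zero, 351 - 3q_Z - 6q_X = 0, i.e. q_X = (351 - 3q_Z)/6.
The leader anticipates this reaction. Substituting into P = 380 - 3Q gives P = 409/2 - (3/2)q_Z, so π_Z = (409/2 - (3/2)q_Z)q_Z - 108q_Z.
The leader's first-order condition 193/2 - 3q_Z = 0 yields q_Z = 193/6.
Then q_X = (351 - 3·(193/6))/6 = 509/12.
Price P = 380 - 3·(895/12) = 625/4.
Xenon's profit: (625/4 - 29)·(509/12) = 5397.5208.

5397.52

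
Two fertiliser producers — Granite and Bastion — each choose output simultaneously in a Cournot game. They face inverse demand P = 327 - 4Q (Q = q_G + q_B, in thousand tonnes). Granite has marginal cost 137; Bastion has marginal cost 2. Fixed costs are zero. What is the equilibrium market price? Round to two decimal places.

Granite's profit: π_G = (327 - 4Q)q_G - (137q_G). Setting ∂π_G/∂q_G = 0: 190 - 8q_G - 4(q_B) = 0.
Bastion's profit: π_B = (327 - 4Q)q_B - (2q_B). Setting ∂π_B/∂q_B = 0: 325 - 8q_B - 4(q_G) = 0.
So q_G = (190 - 4q_B)/8 and q_B = (325 - 4q_G)/8.
Solving the pair: q_G = 55/12, q_B = 115/3.
Total output Q = 515/12, so price P = 327 - 4·(515/12) = 466/3.

155.33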